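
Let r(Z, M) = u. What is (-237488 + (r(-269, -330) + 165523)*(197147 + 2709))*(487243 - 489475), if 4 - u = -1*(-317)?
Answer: -73696114111104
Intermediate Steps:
u = -313 (u = 4 - (-1)*(-317) = 4 - 1*317 = 4 - 317 = -313)
r(Z, M) = -313
(-237488 + (r(-269, -330) + 165523)*(197147 + 2709))*(487243 - 489475) = (-237488 + (-313 + 165523)*(197147 + 2709))*(487243 - 489475) = (-237488 + 165210*199856)*(-2232) = (-237488 + 33018209760)*(-2232) = 33017972272*(-2232) = -73696114111104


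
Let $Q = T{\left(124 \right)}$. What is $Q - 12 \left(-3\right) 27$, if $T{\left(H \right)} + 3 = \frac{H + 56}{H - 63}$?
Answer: $\frac{59289}{61} \approx 971.95$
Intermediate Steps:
$T{\left(H \right)} = -3 + \frac{56 + H}{-63 + H}$ ($T{\left(H \right)} = -3 + \frac{H + 56}{H - 63} = -3 + \frac{56 + H}{-63 + H}$)
$Q = - \frac{3}{61}$ ($Q = \frac{245 - 248}{-63 + 124} = \frac{245 - 248}{61} = \frac{1}{61} \left(-3\right) = - \frac{3}{61} \approx -0.04918$)
$Q - 12 \left(-3\right) 27 = - \frac{3}{61} - 12 \left(-3\right) 27 = - \frac{3}{61} - \left(-36\right) 27 = - \frac{3}{61} - -972 = - \frac{3}{61} + 972 = \frac{59289}{61}$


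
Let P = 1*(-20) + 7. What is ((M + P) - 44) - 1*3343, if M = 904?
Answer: -2496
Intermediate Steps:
P = -13 (P = -20 + 7 = -13)
((M + P) - 44) - 1*3343 = ((904 - 13) - 44) - 1*3343 = (891 - 44) - 3343 = 847 - 3343 = -2496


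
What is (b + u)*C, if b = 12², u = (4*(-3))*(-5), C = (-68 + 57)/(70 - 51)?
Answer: -2244/19 ≈ -118.11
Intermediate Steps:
C = -11/19 ≈ -0.57895
u = 60 (u = -12*(-5) = 60)
b = 144
(b + u)*C = (144 + 60)*(-11/19) = 204*(-11/19) = -2244/19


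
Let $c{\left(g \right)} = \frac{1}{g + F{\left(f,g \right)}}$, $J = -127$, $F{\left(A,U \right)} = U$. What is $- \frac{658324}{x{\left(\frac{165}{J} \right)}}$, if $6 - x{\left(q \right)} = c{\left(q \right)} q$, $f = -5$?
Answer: $- \frac{1316648}{11} \approx -1.197 \cdot 10^{5}$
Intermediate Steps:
$c{\left(g \right)} = \frac{1}{2 g}$ ($c{\left(g \right)} = \frac{1}{g + g} = \frac{1}{2 g}$)
$x{\left(q \right)} = \frac{11}{2}$ ($x{\left(q \right)} = 6 - \frac{1}{2 q} q = 6 - \frac{1}{2} = \frac{11}{2}$)
$- \frac{658324}{x{\left(\frac{165}{J} \right)}} = - \frac{658324}{\frac{11}{2}} = \left(-658324\right) \frac{2}{11} = - \frac{1316648}{11}$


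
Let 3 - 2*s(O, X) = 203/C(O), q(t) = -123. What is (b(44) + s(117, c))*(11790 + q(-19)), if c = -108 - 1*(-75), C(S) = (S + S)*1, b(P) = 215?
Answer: 393251791/156 ≈ 2.5208e+6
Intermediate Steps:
C(S) = 2*S (C(S) = (2*S)*1 = 2*S)
c = -33 (c = -108 + 75 = -33)
s(O, X) = 3/2 - 203/(4*O) (s(O, X) = 3/2 - 203/(2*(2*O)) = 3/2 - 203*1/(2*O)/2 = 3/2 - 203/(4*O))
(b(44) + s(117, c))*(11790 + q(-19)) = (215 + (1/4)*(-203 + 6*117)/117)*(11790 - 123) = (215 + (1/4)*(1/117)*(-203 + 702))*11667 = (215 + (1/4)*(1/117)*499)*11667 = (215 + 499/468)*11667 = (101119/468)*11667 = 393251791/156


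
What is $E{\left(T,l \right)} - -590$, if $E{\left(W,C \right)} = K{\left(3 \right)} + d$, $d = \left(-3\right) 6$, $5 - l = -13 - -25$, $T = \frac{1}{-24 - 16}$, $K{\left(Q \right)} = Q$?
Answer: $575$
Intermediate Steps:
$T = - \frac{1}{40}$ ($T = \frac{1}{-40} = - \frac{1}{40} \approx -0.025$)
$l = -7$ ($l = 5 - \left(-13 - -25\right) = 5 - \left(-13 + 25\right) = 5 - 12 = -7$)
$d = -18$
$E{\left(W,C \right)} = -15$ ($E{\left(W,C \right)} = 3 - 18 = -15$)
$E{\left(T,l \right)} - -590 = -15 - -590 = -15 + 590 = 575$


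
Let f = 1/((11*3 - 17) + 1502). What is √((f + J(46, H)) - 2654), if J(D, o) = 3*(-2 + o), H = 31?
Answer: I*√5915198190/1518 ≈ 50.666*I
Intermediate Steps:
J(D, o) = -6 + 3*o
f = 1/1518 (f = 1/((33 - 17) + 1502) = 1/(16 + 1502) = 1/1518 ≈ 0.00065876)
√((f + J(46, H)) - 2654) = √((1/1518 + (-6 + 3*31)) - 2654) = √((1/1518 + (-6 + 93)) - 2654) = √((1/1518 + 87) - 2654) = √(132067/1518 - 2654) = √(-3896705/1518) = I*√5915198190/1518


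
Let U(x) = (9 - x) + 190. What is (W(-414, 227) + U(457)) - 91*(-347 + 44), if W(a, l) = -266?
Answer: 27049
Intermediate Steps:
U(x) = 199 - x
(W(-414, 227) + U(457)) - 91*(-347 + 44) = (-266 + (199 - 1*457)) - 91*(-347 + 44) = (-266 + (199 - 457)) - 91*(-303) = (-266 - 258) + 27573 = -524 + 27573 = 27049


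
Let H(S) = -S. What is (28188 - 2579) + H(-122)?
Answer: 25731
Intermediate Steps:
(28188 - 2579) + H(-122) = (28188 - 2579) - 1*(-122) = 25609 + 122 = 25731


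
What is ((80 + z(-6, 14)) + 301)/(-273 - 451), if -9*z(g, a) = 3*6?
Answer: -379/724 ≈ -0.52348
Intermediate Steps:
z(g, a) = -2 (z(g, a) = -6/3 = -1/9*18 = -2)
((80 + z(-6, 14)) + 301)/(-273 - 451) = ((80 - 2) + 301)/(-273 - 451) = (78 + 301)/(-724) = 379*(-1/724) = -379/724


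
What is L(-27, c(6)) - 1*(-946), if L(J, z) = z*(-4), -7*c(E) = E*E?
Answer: 6766/7 ≈ 966.57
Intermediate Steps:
c(E) = -E²/7 (c(E) = -E*E/7 = -E²/7)
L(J, z) = -4*z
L(-27, c(6)) - 1*(-946) = -(-4)*6²/7 - 1*(-946) = -(-4)*36/7 + 946 = -4*(-36/7) + 946 = 144/7 + 946 = 6766/7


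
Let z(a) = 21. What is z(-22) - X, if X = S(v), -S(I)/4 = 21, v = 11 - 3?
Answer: 105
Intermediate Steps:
v = 8
S(I) = -84 (S(I) = -4*21 = -84)
X = -84
z(-22) - X = 21 - 1*(-84) = 21 + 84 = 105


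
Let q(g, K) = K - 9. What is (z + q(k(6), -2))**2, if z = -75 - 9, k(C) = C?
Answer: 9025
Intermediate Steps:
q(g, K) = -9 + K
z = -84
(z + q(k(6), -2))**2 = (-84 + (-9 - 2))**2 = (-84 - 11)**2 = (-95)**2 = 9025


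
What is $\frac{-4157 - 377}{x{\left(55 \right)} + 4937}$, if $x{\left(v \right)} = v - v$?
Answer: $- \frac{4534}{4937} \approx -0.91837$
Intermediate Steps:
$x{\left(v \right)} = 0$
$\frac{-4157 - 377}{x{\left(55 \right)} + 4937} = \frac{-4157 - 377}{0 + 4937} = - \frac{4534}{4937}$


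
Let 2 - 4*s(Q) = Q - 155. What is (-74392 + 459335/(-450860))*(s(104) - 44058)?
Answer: 1181838205161089/360688 ≈ 3.2766e+9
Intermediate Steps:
s(Q) = 157/4 - Q/4 (s(Q) = ½ - (Q - 155)/4 = ½ - (-155 + Q)/4 = ½ + (155/4 - Q/4) = 157/4 - Q/4)
(-74392 + 459335/(-450860))*(s(104) - 44058) = (-74392 + 459335/(-450860))*((157/4 - ¼*104) - 44058) = (-74392 + 459335*(-1/450860))*((157/4 - 26) - 44058) = (-74392 - 91867/90172)*(53/4 - 44058) = -6708167291/90172*(-176179/4) = 1181838205161089/360688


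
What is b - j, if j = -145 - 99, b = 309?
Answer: 553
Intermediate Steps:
j = -244
b - j = 309 - 1*(-244) = 309 + 244 = 553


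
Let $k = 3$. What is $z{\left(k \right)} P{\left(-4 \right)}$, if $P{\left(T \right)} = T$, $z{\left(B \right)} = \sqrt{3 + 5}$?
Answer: $- 8 \sqrt{2} \approx -11.314$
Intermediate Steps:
$z{\left(B \right)} = 2 \sqrt{2}$ ($z{\left(B \right)} = \sqrt{8} = 2 \sqrt{2}$)
$z{\left(k \right)} P{\left(-4 \right)} = 2 \sqrt{2} \left(-4\right) = - 8 \sqrt{2}$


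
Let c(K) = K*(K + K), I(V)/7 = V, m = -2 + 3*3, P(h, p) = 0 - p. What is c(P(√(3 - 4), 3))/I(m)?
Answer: 18/49 ≈ 0.36735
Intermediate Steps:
P(h, p) = -p
m = 7 (m = -2 + 9 = 7)
I(V) = 7*V
c(K) = 2*K² (c(K) = K*(2*K) = 2*K²)
c(P(√(3 - 4), 3))/I(m) = (2*(-1*3)²)/((7*7)) = (2*(-3)²)/49 = (2*9)*(1/49) = 18*(1/49) = 18/49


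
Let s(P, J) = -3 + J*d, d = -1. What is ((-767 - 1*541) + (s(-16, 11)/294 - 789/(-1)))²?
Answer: 118810000/441 ≈ 2.6941e+5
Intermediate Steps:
s(P, J) = -3 - J (s(P, J) = -3 + J*(-1) = -3 - J)
((-767 - 1*541) + (s(-16, 11)/294 - 789/(-1)))² = ((-767 - 1*541) + ((-3 - 1*11)/294 - 789/(-1)))² = ((-767 - 541) + ((-3 - 11)*(1/294) - 789*(-1)))² = (-1308 + (-14*1/294 + 789))² = (-1308 + (-1/21 + 789))² = (-1308 + 16568/21)² = (-10900/21)² = 118810000/441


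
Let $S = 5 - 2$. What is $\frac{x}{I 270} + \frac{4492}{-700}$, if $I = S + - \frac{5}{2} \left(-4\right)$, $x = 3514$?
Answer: $- \frac{332678}{61425} \approx -5.416$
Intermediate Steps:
$S = 3$
$I = 13$ ($I = 3 + - \frac{5}{2} \left(-4\right) = 3 + \left(-5\right) \frac{1}{2} \left(-4\right) = 3 - -10 = 3 + 10 = 13$)
$\frac{x}{I 270} + \frac{4492}{-700} = \frac{3514}{13 \cdot 270} + \frac{4492}{-700} = \frac{3514}{3510} + 4492 \left(- \frac{1}{700}\right) = 3514 \cdot \frac{1}{3510} - \frac{1123}{175} = \frac{1757}{1755} - \frac{1123}{175} = - \frac{332678}{61425}$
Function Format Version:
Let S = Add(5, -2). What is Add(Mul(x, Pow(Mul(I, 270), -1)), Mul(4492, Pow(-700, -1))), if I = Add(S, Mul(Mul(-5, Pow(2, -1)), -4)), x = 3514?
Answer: Rational(-332678, 61425) ≈ -5.4160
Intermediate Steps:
S = 3
I = 13 (I = Add(3, Mul(Mul(-5, Pow(2, -1)), -4)) = Add(3, Mul(Mul(-5, Rational(1, 2)), -4)) = Add(3, Mul(Rational(-5, 2), -4)) = Add(3, 10) = 13)
Add(Mul(x, Pow(Mul(I, 270), -1)), Mul(4492, Pow(-700, -1))) = Add(Mul(3514, Pow(Mul(13, 270), -1)), Mul(4492, Pow(-700, -1))) = Add(Mul(3514, Pow(3510, -1)), Mul(4492, Rational(-1, 700))) = Add(Mul(3514, Rational(1, 3510)), Rational(-1123, 175)) = Add(Rational(1757, 1755), Rational(-1123, 175)) = Rational(-332678, 61425)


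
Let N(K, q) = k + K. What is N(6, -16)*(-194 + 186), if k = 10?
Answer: -128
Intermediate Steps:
N(K, q) = 10 + K
N(6, -16)*(-194 + 186) = (10 + 6)*(-194 + 186) = 16*(-8) = -128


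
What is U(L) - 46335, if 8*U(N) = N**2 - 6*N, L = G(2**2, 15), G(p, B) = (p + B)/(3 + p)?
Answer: -18163757/392 ≈ -46336.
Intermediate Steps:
G(p, B) = (B + p)/(3 + p)
L = 19/7 (L = (15 + 2**2)/(3 + 2**2) = (15 + 4)/(3 + 4) = 19/7 ≈ 2.7143)
U(N) = -3*N/4 + N**2/8 (U(N) = (N**2 - 6*N)/8 = -3*N/4 + N**2/8)
U(L) - 46335 = (1/8)*(19/7)*(-6 + 19/7) - 46335 = (1/8)*(19/7)*(-23/7) - 46335 = -437/392 - 46335 = -18163757/392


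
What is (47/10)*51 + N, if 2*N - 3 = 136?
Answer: 1546/5 ≈ 309.20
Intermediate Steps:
N = 139/2 (N = 3/2 + (½)*136 = 3/2 + 68 = 139/2 ≈ 69.500)
(47/10)*51 + N = (47/10)*51 + 139/2 = 2397/10 + 139/2 = 1546/5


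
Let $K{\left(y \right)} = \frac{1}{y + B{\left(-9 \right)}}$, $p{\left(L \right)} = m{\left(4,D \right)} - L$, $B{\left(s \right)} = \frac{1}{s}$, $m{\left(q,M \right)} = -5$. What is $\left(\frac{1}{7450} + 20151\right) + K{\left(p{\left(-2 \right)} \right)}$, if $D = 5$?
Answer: $\frac{2101715789}{104300} \approx 20151.0$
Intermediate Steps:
$p{\left(L \right)} = -5 - L$
$K{\left(y \right)} = \frac{1}{- \frac{1}{9} + y}$ ($K{\left(y \right)} = \frac{1}{y + \frac{1}{-9}} = \frac{1}{y - \frac{1}{9}} = \frac{1}{- \frac{1}{9} + y}$)
$\left(\frac{1}{7450} + 20151\right) + K{\left(p{\left(-2 \right)} \right)} = \left(\frac{1}{7450} + 20151\right) + \frac{9}{-1 + 9 \left(-5 - -2\right)} = \left(\frac{1}{7450} + 20151\right) + \frac{9}{-1 + 9 \left(-5 + 2\right)} = \frac{150124951}{7450} + \frac{9}{-1 + 9 \left(-3\right)} = \frac{150124951}{7450} + \frac{9}{-1 - 27} = \frac{150124951}{7450} + \frac{9}{-28} = \frac{150124951}{7450} + 9 \left(- \frac{1}{28}\right) = \frac{150124951}{7450} - \frac{9}{28} = \frac{2101715789}{104300}$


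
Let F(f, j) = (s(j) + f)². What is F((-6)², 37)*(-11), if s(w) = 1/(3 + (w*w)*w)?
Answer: -36581368589579/2566030336 ≈ -14256.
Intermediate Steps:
s(w) = 1/(3 + w³) (s(w) = 1/(3 + w²*w) = 1/(3 + w³))
F(f, j) = (f + 1/(3 + j³))² (F(f, j) = (1/(3 + j³) + f)² = (f + 1/(3 + j³))²)
F((-6)², 37)*(-11) = ((-6)² + 1/(3 + 37³))²*(-11) = (36 + 1/(3 + 50653))²*(-11) = (36 + 1/50656)²*(-11) = (1823617/50656)²*(-11) = (3325578962689/2566030336)*(-11) = -36581368589579/2566030336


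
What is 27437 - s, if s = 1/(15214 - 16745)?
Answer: 42006048/1531 ≈ 27437.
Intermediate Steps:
s = -1/1531 (s = 1/(-1531) = -1/1531 ≈ -0.00065317)
27437 - s = 27437 - 1*(-1/1531) = 27437 + 1/1531 = 42006048/1531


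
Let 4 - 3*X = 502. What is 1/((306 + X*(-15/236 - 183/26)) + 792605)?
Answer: 1534/1218133961 ≈ 1.2593e-6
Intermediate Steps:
X = -166 (X = 4/3 - ⅓*502 = 4/3 - 502/3 = -166)
1/((306 + X*(-15/236 - 183/26)) + 792605) = 1/((306 - 166*(-15/236 - 183/26)) + 792605) = 1/((306 - 166*(-21789/3068)) + 792605) = 1/((306 + 1808487/1534) + 792605) = 1/(2277891/1534 + 792605) = 1/(1218133961/1534) = 1534/1218133961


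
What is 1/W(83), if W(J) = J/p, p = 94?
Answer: 94/83 ≈ 1.1325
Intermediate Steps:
W(J) = J/94
1/W(83) = 1/((1/94)*83) = 1/(83/94) = 94/83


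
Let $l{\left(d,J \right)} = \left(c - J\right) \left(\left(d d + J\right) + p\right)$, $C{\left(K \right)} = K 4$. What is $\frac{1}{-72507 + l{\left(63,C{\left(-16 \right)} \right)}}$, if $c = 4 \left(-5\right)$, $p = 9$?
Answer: $\frac{1}{99709} \approx 1.0029 \cdot 10^{-5}$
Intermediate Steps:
$c = -20$
$C{\left(K \right)} = 4 K$
$l{\left(d,J \right)} = \left(-20 - J\right) \left(9 + J + d^{2}\right)$ ($l{\left(d,J \right)} = \left(-20 - J\right) \left(\left(d d + J\right) + 9\right) = \left(-20 - J\right) \left(\left(d^{2} + J\right) + 9\right) = \left(-20 - J\right) \left(\left(J + d^{2}\right) + 9\right) = \left(-20 - J\right) \left(9 + J + d^{2}\right)$)
$\frac{1}{-72507 + l{\left(63,C{\left(-16 \right)} \right)}} = \frac{1}{-72507 - \left(180 + 79380 + \left(4 \left(-16\right)\right)^{2} + 4 \left(-16\right) 63^{2} + 29 \cdot 4 \left(-16\right)\right)} = \frac{1}{-72507 - \left(81800 - 254016\right)} = \frac{1}{-72507 - -172216} = \frac{1}{-72507 + 172216} = \frac{1}{99709}$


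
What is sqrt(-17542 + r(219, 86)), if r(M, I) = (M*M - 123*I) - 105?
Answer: 2*sqrt(4934) ≈ 140.48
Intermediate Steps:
r(M, I) = -105 + M**2 - 123*I (r(M, I) = (M**2 - 123*I) - 105 = -105 + M**2 - 123*I)
sqrt(-17542 + r(219, 86)) = sqrt(-17542 + (-105 + 219**2 - 123*86)) = sqrt(-17542 + (-105 + 47961 - 10578)) = sqrt(-17542 + 37278) = sqrt(19736) = 2*sqrt(4934)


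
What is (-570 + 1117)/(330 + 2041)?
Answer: 547/2371 ≈ 0.23070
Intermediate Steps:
(-570 + 1117)/(330 + 2041) = 547/2371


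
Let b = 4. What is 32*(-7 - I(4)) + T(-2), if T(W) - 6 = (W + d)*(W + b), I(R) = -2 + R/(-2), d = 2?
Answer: -90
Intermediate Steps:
I(R) = -2 - R/2 (I(R) = -2 + R*(-1/2) = -2 - R/2)
T(W) = 6 + (2 + W)*(4 + W) (T(W) = 6 + (W + 2)*(W + 4) = 6 + (2 + W)*(4 + W))
32*(-7 - I(4)) + T(-2) = 32*(-7 - (-2 - 1/2*4)) + (14 + (-2)**2 + 6*(-2)) = 32*(-7 - (-2 - 2)) + (14 + 4 - 12) = 32*(-7 - 1*(-4)) + 6 = 32*(-7 + 4) + 6 = 32*(-3) + 6 = -96 + 6 = -90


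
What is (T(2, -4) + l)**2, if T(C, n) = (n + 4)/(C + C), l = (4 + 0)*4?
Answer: 256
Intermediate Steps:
l = 16 (l = 4*4 = 16)
T(C, n) = (4 + n)/(2*C) (T(C, n) = (4 + n)/((2*C)) = (4 + n)*(1/(2*C)) = (4 + n)/(2*C))
(T(2, -4) + l)**2 = ((1/2)*(4 - 4)/2 + 16)**2 = ((1/2)*(1/2)*0 + 16)**2 = (0 + 16)**2 = 16**2 = 256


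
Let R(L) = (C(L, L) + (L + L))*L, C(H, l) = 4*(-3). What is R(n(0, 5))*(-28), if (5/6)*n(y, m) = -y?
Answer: 0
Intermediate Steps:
n(y, m) = -6*y/5 (n(y, m) = 6*(-y)/5 = -6*y/5)
C(H, l) = -12
R(L) = L*(-12 + 2*L) (R(L) = (-12 + (L + L))*L = (-12 + 2*L)*L = L*(-12 + 2*L))
R(n(0, 5))*(-28) = (2*(-6/5*0)*(-6 - 6/5*0))*(-28) = (2*0*(-6 + 0))*(-28) = (2*0*(-6))*(-28) = 0*(-28) = 0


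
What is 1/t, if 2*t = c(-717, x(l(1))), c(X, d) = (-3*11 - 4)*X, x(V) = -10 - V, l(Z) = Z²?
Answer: 2/26529 ≈ 7.5389e-5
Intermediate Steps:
c(X, d) = -37*X (c(X, d) = (-33 - 4)*X = -37*X)
t = 26529/2 (t = (-37*(-717))/2 = (½)*26529 = 26529/2 ≈ 13265.)
1/t = 1/(26529/2) = 2/26529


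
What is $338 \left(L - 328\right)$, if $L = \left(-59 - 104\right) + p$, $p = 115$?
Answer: $-127088$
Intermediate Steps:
$L = -48$ ($L = \left(-59 - 104\right) + 115 = -163 + 115 = -48$)
$338 \left(L - 328\right) = 338 \left(-48 - 328\right) = 338 \left(-376\right) = -127088$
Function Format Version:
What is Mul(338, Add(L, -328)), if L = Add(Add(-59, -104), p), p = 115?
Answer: -127088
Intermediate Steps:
L = -48 (L = Add(Add(-59, -104), 115) = Add(-163, 115) = -48)
Mul(338, Add(L, -328)) = Mul(338, Add(-48, -328)) = Mul(338, -376) = -127088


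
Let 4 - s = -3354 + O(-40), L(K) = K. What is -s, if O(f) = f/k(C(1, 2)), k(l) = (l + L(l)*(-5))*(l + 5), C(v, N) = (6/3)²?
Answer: -60439/18 ≈ -3357.7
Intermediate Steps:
C(v, N) = 4 (C(v, N) = (6*(⅓))² = 2² = 4)
k(l) = -4*l*(5 + l) (k(l) = (l + l*(-5))*(l + 5) = (l - 5*l)*(5 + l) = (-4*l)*(5 + l) = -4*l*(5 + l))
O(f) = -f/144 (O(f) = f/((4*4*(-5 - 1*4))) = f/((4*4*(-5 - 4))) = f/((4*4*(-9))) = f/(-144) = f*(-1/144) = -f/144)
s = 60439/18 (s = 4 - (-3354 - 1/144*(-40)) = 4 - (-3354 + 5/18) = 4 - 1*(-60367/18) = 4 + 60367/18 = 60439/18 ≈ 3357.7)
-s = -1*60439/18 = -60439/18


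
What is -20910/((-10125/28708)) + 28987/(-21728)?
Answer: 124216031833/2095200 ≈ 59286.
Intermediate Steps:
-20910/((-10125/28708)) + 28987/(-21728) = -20910/((-10125*1/28708)) + 28987*(-1/21728) = -20910/(-10125/28708) - 4141/3104 = -20910*(-28708/10125) - 4141/3104 = 40018952/675 - 4141/3104 = 124216031833/2095200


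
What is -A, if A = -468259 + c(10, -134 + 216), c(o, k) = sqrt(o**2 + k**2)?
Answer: 468259 - 2*sqrt(1706) ≈ 4.6818e+5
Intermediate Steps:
c(o, k) = sqrt(k**2 + o**2)
A = -468259 + 2*sqrt(1706) (A = -468259 + sqrt((-134 + 216)**2 + 10**2) = -468259 + sqrt(82**2 + 100) = -468259 + sqrt(6724 + 100) = -468259 + sqrt(6824) = -468259 + 2*sqrt(1706) ≈ -4.6818e+5)
-A = -(-468259 + 2*sqrt(1706)) = 468259 - 2*sqrt(1706)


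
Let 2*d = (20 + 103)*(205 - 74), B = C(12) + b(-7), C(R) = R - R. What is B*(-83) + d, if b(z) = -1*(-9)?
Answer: 14619/2 ≈ 7309.5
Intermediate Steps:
C(R) = 0
b(z) = 9
B = 9 (B = 0 + 9 = 9)
d = 16113/2 (d = ((20 + 103)*(205 - 74))/2 = (123*131)/2 = (1/2)*16113 = 16113/2 ≈ 8056.5)
B*(-83) + d = 9*(-83) + 16113/2 = -747 + 16113/2 = 14619/2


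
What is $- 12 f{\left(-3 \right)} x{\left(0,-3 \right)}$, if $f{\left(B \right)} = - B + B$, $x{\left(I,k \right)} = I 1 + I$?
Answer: $0$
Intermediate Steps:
$x{\left(I,k \right)} = 2 I$ ($x{\left(I,k \right)} = I + I = 2 I$)
$f{\left(B \right)} = 0$
$- 12 f{\left(-3 \right)} x{\left(0,-3 \right)} = \left(-12\right) 0 \cdot 2 \cdot 0 = 0 \cdot 0 = 0$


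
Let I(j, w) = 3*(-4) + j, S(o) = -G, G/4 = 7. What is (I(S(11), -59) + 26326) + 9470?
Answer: 35756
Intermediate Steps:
G = 28 (G = 4*7 = 28)
S(o) = -28 (S(o) = -1*28 = -28)
I(j, w) = -12 + j
(I(S(11), -59) + 26326) + 9470 = ((-12 - 28) + 26326) + 9470 = (-40 + 26326) + 9470 = 26286 + 9470 = 35756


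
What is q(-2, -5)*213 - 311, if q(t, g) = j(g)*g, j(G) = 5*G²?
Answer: -133436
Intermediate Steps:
q(t, g) = 5*g³ (q(t, g) = (5*g²)*g = 5*g³)
q(-2, -5)*213 - 311 = (5*(-5)³)*213 - 311 = (5*(-125))*213 - 311 = -625*213 - 311 = -133125 - 311 = -133436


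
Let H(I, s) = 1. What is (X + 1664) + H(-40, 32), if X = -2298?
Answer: -633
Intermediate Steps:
(X + 1664) + H(-40, 32) = (-2298 + 1664) + 1 = -634 + 1 = -633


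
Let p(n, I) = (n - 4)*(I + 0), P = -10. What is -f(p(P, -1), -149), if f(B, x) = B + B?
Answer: -28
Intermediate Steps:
p(n, I) = I*(-4 + n) (p(n, I) = (-4 + n)*I = I*(-4 + n))
f(B, x) = 2*B
-f(p(P, -1), -149) = -2*(-(-4 - 10)) = -2*(-1*(-14)) = -2*14 = -1*28 = -28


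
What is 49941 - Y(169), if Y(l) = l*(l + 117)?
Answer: 1607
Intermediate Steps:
Y(l) = l*(117 + l)
49941 - Y(169) = 49941 - 169*(117 + 169) = 49941 - 169*286 = 49941 - 1*48334 = 49941 - 48334 = 1607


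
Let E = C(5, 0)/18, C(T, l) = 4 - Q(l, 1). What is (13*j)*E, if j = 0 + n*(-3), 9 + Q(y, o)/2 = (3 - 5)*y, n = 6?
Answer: -286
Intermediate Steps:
Q(y, o) = -18 - 4*y (Q(y, o) = -18 + 2*((3 - 5)*y) = -18 + 2*(-2*y) = -18 - 4*y)
j = -18 (j = 0 + 6*(-3) = 0 - 18 = -18)
C(T, l) = 22 + 4*l (C(T, l) = 4 - (-18 - 4*l) = 4 + (18 + 4*l) = 22 + 4*l)
E = 11/9 (E = (22 + 4*0)/18 = (22 + 0)*(1/18) = 22*(1/18) = 11/9 ≈ 1.2222)
(13*j)*E = (13*(-18))*(11/9) = -234*11/9 = -286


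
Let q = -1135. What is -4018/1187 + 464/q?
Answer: -5111198/1347245 ≈ -3.7938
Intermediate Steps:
-4018/1187 + 464/q = -4018/1187 + 464/(-1135) = -4018*1/1187 + 464*(-1/1135) = -4018/1187 - 464/1135 = -5111198/1347245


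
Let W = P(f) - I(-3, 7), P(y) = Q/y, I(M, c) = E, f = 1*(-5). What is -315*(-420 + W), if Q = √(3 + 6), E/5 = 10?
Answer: 148239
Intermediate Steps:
f = -5
E = 50 (E = 5*10 = 50)
Q = 3 (Q = √9 = 3)
I(M, c) = 50
P(y) = 3/y
W = -253/5 (W = 3/(-5) - 1*50 = 3*(-⅕) - 50 = -⅗ - 50 = -253/5 ≈ -50.600)
-315*(-420 + W) = -315*(-420 - 253/5) = -315*(-2353/5) = 148239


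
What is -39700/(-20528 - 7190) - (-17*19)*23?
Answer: 102978361/13859 ≈ 7430.4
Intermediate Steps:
-39700/(-20528 - 7190) - (-17*19)*23 = -39700/(-27718) - (-323)*23 = -39700*(-1/27718) - 1*(-7429) = 19850/13859 + 7429 = 102978361/13859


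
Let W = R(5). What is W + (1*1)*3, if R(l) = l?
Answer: 8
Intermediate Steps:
W = 5
W + (1*1)*3 = 5 + (1*1)*3 = 5 + 1*3 = 5 + 3 = 8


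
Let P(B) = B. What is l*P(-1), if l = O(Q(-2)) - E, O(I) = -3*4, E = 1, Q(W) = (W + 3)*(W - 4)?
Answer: 13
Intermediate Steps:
Q(W) = (-4 + W)*(3 + W) (Q(W) = (3 + W)*(-4 + W) = (-4 + W)*(3 + W))
O(I) = -12
l = -13 (l = -12 - 1*1 = -12 - 1 = -13)
l*P(-1) = -13*(-1) = 13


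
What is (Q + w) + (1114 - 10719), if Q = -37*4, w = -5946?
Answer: -15699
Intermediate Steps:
Q = -148
(Q + w) + (1114 - 10719) = (-148 - 5946) + (1114 - 10719) = -6094 - 9605 = -15699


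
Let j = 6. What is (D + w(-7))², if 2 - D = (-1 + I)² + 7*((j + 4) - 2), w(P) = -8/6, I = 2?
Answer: 28561/9 ≈ 3173.4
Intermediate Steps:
w(P) = -4/3 (w(P) = -8*⅙ = -4/3)
D = -55 (D = 2 - ((-1 + 2)² + 7*((6 + 4) - 2)) = 2 - (1² + 7*(10 - 2)) = 2 - (1 + 7*8) = 2 - (1 + 56) = 2 - 1*57 = 2 - 57 = -55)
(D + w(-7))² = (-55 - 4/3)² = (-169/3)² = 28561/9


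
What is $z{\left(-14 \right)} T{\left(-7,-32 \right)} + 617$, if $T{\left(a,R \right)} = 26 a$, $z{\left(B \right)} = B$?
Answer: $3165$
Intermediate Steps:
$z{\left(-14 \right)} T{\left(-7,-32 \right)} + 617 = - 14 \cdot 26 \left(-7\right) + 617 = \left(-14\right) \left(-182\right) + 617 = 2548 + 617 = 3165$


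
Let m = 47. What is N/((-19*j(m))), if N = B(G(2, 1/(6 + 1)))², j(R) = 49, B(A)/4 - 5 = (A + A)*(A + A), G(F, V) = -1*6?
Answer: -355216/931 ≈ -381.54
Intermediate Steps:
G(F, V) = -6
B(A) = 20 + 16*A² (B(A) = 20 + 4*((A + A)*(A + A)) = 20 + 4*((2*A)*(2*A)) = 20 + 4*(4*A²) = 20 + 16*A²)
N = 355216 (N = (20 + 16*(-6)²)² = (20 + 16*36)² = (20 + 576)² = 596² = 355216)
N/((-19*j(m))) = 355216/((-19*49)) = 355216/(-931) = 355216*(-1/931) = -355216/931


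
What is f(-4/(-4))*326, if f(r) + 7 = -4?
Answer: -3586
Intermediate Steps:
f(r) = -11 (f(r) = -7 - 4 = -11)
f(-4/(-4))*326 = -11*326 = -3586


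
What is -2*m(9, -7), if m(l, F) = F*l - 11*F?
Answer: -28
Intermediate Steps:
m(l, F) = -11*F + F*l
-2*m(9, -7) = -(-14)*(-11 + 9) = -(-14)*(-2) = -2*14 = -28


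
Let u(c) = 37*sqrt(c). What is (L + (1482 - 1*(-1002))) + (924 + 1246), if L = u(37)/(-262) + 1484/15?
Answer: 71294/15 - 37*sqrt(37)/262 ≈ 4752.1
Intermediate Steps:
L = 1484/15 - 37*sqrt(37)/262 (L = (37*sqrt(37))/(-262) + 1484/15 = (37*sqrt(37))*(-1/262) + 1484*(1/15) = -37*sqrt(37)/262 + 1484/15 = 1484/15 - 37*sqrt(37)/262 ≈ 98.074)
(L + (1482 - 1*(-1002))) + (924 + 1246) = ((1484/15 - 37*sqrt(37)/262) + (1482 - 1*(-1002))) + (924 + 1246) = ((1484/15 - 37*sqrt(37)/262) + (1482 + 1002)) + 2170 = ((1484/15 - 37*sqrt(37)/262) + 2484) + 2170 = (38744/15 - 37*sqrt(37)/262) + 2170 = 71294/15 - 37*sqrt(37)/262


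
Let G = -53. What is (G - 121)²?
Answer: 30276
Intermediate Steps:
(G - 121)² = (-53 - 121)² = (-174)² = 30276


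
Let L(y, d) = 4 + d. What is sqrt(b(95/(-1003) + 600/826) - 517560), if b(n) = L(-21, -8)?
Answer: 2*I*sqrt(129391) ≈ 719.42*I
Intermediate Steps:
b(n) = -4 (b(n) = 4 - 8 = -4)
sqrt(b(95/(-1003) + 600/826) - 517560) = sqrt(-4 - 517560) = sqrt(-517564) = 2*I*sqrt(129391)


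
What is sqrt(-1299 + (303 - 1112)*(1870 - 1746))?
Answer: I*sqrt(101615) ≈ 318.77*I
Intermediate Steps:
sqrt(-1299 + (303 - 1112)*(1870 - 1746)) = sqrt(-1299 - 809*124) = sqrt(-1299 - 100316) = sqrt(-101615) = I*sqrt(101615)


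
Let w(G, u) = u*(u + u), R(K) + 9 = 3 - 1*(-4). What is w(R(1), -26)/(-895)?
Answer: -1352/895 ≈ -1.5106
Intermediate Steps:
R(K) = -2 (R(K) = -9 + (3 - 1*(-4)) = -9 + (3 + 4) = -9 + 7 = -2)
w(G, u) = 2*u**2 (w(G, u) = u*(2*u) = 2*u**2)
w(R(1), -26)/(-895) = (2*(-26)**2)/(-895) = (2*676)*(-1/895) = 1352*(-1/895) = -1352/895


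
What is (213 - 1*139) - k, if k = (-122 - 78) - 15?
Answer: 289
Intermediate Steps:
k = -215 (k = -200 - 15 = -215)
(213 - 1*139) - k = (213 - 1*139) - 1*(-215) = (213 - 139) + 215 = 74 + 215 = 289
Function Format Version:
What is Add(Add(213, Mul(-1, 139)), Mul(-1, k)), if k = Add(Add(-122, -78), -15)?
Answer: 289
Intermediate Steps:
k = -215 (k = Add(-200, -15) = -215)
Add(Add(213, Mul(-1, 139)), Mul(-1, k)) = Add(Add(213, Mul(-1, 139)), Mul(-1, -215)) = Add(Add(213, -139), 215) = Add(74, 215) = 289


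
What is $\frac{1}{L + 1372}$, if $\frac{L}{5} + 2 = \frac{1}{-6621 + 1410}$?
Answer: $\frac{5211}{7097377} \approx 0.00073421$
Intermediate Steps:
$L = - \frac{52115}{5211}$ ($L = -10 + \frac{5}{-6621 + 1410} = -10 + \frac{5}{-5211} = -10 + 5 \left(- \frac{1}{5211}\right) = -10 - \frac{5}{5211} = - \frac{52115}{5211} \approx -10.001$)
$\frac{1}{L + 1372} = \frac{1}{- \frac{52115}{5211} + 1372} = \frac{1}{\frac{7097377}{5211}} = \frac{5211}{7097377}$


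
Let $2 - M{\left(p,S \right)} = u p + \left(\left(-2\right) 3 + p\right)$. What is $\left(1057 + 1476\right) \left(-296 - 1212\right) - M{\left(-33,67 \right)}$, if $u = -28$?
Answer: $-3818881$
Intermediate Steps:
$M{\left(p,S \right)} = 8 + 27 p$ ($M{\left(p,S \right)} = 2 - \left(- 28 p + \left(\left(-2\right) 3 + p\right)\right) = 2 - \left(- 28 p + \left(-6 + p\right)\right) = 2 - \left(-6 - 27 p\right) = 2 + \left(6 + 27 p\right) = 8 + 27 p$)
$\left(1057 + 1476\right) \left(-296 - 1212\right) - M{\left(-33,67 \right)} = \left(1057 + 1476\right) \left(-296 - 1212\right) - \left(8 + 27 \left(-33\right)\right) = 2533 \left(-1508\right) - \left(8 - 891\right) = -3819764 - -883 = -3819764 + 883 = -3818881$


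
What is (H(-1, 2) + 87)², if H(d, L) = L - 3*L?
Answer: 6889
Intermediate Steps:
H(d, L) = -2*L
(H(-1, 2) + 87)² = (-2*2 + 87)² = (-4 + 87)² = 83² = 6889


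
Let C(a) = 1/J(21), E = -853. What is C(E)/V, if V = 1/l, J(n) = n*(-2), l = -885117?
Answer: 295039/14 ≈ 21074.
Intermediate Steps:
J(n) = -2*n
C(a) = -1/42 (C(a) = 1/(-2*21) = 1/(-42) = -1/42)
V = -1/885117 (V = 1/(-885117) = -1/885117 ≈ -1.1298e-6)
C(E)/V = -1/(42*(-1/885117)) = -1/42*(-885117) = 295039/14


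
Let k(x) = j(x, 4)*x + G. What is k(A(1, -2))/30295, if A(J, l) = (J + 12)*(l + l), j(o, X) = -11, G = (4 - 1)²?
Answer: 7/365 ≈ 0.019178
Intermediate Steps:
G = 9 (G = 3² = 9)
A(J, l) = 2*l*(12 + J) (A(J, l) = (12 + J)*(2*l) = 2*l*(12 + J))
k(x) = 9 - 11*x (k(x) = -11*x + 9 = 9 - 11*x)
k(A(1, -2))/30295 = (9 - 22*(-2)*(12 + 1))/30295 = (9 - 22*(-2)*13)*(1/30295) = (9 - 11*(-52))*(1/30295) = (9 + 572)*(1/30295) = 581*(1/30295) = 7/365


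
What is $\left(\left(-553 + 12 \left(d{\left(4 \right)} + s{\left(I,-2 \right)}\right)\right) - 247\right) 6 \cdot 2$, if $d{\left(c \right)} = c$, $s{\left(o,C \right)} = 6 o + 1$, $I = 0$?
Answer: $-8880$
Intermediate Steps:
$s{\left(o,C \right)} = 1 + 6 o$
$\left(\left(-553 + 12 \left(d{\left(4 \right)} + s{\left(I,-2 \right)}\right)\right) - 247\right) 6 \cdot 2 = \left(\left(-553 + 12 \left(4 + \left(1 + 6 \cdot 0\right)\right)\right) - 247\right) 6 \cdot 2 = \left(\left(-553 + 12 \left(4 + \left(1 + 0\right)\right)\right) - 247\right) 12 = \left(\left(-553 + 12 \left(4 + 1\right)\right) - 247\right) 12 = \left(\left(-553 + 12 \cdot 5\right) - 247\right) 12 = \left(\left(-553 + 60\right) - 247\right) 12 = \left(-493 - 247\right) 12 = \left(-740\right) 12 = -8880$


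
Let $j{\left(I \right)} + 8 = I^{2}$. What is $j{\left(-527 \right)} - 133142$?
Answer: $144579$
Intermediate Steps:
$j{\left(I \right)} = -8 + I^{2}$
$j{\left(-527 \right)} - 133142 = \left(-8 + \left(-527\right)^{2}\right) - 133142 = \left(-8 + 277729\right) + \left(-215822 + 82680\right) = 277721 - 133142 = 144579$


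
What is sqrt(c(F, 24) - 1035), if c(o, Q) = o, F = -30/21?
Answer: I*sqrt(50785)/7 ≈ 32.194*I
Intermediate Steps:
F = -10/7 (F = -30*1/21 = -10/7 ≈ -1.4286)
sqrt(c(F, 24) - 1035) = sqrt(-10/7 - 1035) = sqrt(-7255/7) = I*sqrt(50785)/7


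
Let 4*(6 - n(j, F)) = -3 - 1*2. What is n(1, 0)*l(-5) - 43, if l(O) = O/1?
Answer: -317/4 ≈ -79.250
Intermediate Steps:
n(j, F) = 29/4 (n(j, F) = 6 - (-3 - 1*2)/4 = 6 - (-3 - 2)/4 = 6 - 1/4*(-5) = 6 + 5/4 = 29/4)
l(O) = O (l(O) = O*1 = O)
n(1, 0)*l(-5) - 43 = (29/4)*(-5) - 43 = -145/4 - 43 = -317/4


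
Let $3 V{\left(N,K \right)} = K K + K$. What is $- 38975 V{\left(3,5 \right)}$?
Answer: $-389750$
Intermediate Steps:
$V{\left(N,K \right)} = \frac{K}{3} + \frac{K^{2}}{3}$ ($V{\left(N,K \right)} = \frac{K K + K}{3} = \frac{K^{2} + K}{3} = \frac{K + K^{2}}{3} = \frac{K}{3} + \frac{K^{2}}{3}$)
$- 38975 V{\left(3,5 \right)} = - 38975 \cdot \frac{1}{3} \cdot 5 \left(1 + 5\right) = - 38975 \cdot \frac{1}{3} \cdot 5 \cdot 6 = \left(-38975\right) 10 = -389750$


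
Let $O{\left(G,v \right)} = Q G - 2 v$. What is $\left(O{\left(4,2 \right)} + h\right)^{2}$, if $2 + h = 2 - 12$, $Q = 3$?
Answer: $16$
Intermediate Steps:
$O{\left(G,v \right)} = - 2 v + 3 G$ ($O{\left(G,v \right)} = 3 G - 2 v = - 2 v + 3 G$)
$h = -12$ ($h = -2 + \left(2 - 12\right) = -2 - 10 = -12$)
$\left(O{\left(4,2 \right)} + h\right)^{2} = \left(\left(\left(-2\right) 2 + 3 \cdot 4\right) - 12\right)^{2} = \left(\left(-4 + 12\right) - 12\right)^{2} = \left(8 - 12\right)^{2} = \left(-4\right)^{2} = 16$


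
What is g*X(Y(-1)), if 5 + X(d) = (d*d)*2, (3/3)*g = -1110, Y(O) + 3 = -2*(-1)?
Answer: 3330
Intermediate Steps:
Y(O) = -1 (Y(O) = -3 - 2*(-1) = -3 + 2 = -1)
g = -1110
X(d) = -5 + 2*d² (X(d) = -5 + (d*d)*2 = -5 + d²*2 = -5 + 2*d²)
g*X(Y(-1)) = -1110*(-5 + 2*(-1)²) = -1110*(-5 + 2*1) = -1110*(-5 + 2) = -1110*(-3) = 3330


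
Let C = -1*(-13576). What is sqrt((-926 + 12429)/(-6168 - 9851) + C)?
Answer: 7*sqrt(71092466171)/16019 ≈ 116.51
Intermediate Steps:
C = 13576
sqrt((-926 + 12429)/(-6168 - 9851) + C) = sqrt((-926 + 12429)/(-6168 - 9851) + 13576) = sqrt(11503/(-16019) + 13576) = sqrt(11503*(-1/16019) + 13576) = sqrt(-11503/16019 + 13576) = sqrt(217462441/16019) = 7*sqrt(71092466171)/16019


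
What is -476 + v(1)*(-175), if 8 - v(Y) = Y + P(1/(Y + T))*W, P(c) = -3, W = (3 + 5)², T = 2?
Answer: -35301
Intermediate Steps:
W = 64 (W = 8² = 64)
v(Y) = 200 - Y (v(Y) = 8 - (Y - 3*64) = 8 - (Y - 192) = 8 - (-192 + Y) = 8 + (192 - Y) = 200 - Y)
-476 + v(1)*(-175) = -476 + (200 - 1*1)*(-175) = -476 + (200 - 1)*(-175) = -476 + 199*(-175) = -476 - 34825 = -35301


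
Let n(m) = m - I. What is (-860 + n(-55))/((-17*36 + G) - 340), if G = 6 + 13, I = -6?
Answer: 303/311 ≈ 0.97428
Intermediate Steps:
G = 19
n(m) = 6 + m (n(m) = m - 1*(-6) = m + 6 = 6 + m)
(-860 + n(-55))/((-17*36 + G) - 340) = (-860 + (6 - 55))/((-17*36 + 19) - 340) = (-860 - 49)/((-612 + 19) - 340) = -909/(-593 - 340) = -909/(-933) = -909*(-1/933) = 303/311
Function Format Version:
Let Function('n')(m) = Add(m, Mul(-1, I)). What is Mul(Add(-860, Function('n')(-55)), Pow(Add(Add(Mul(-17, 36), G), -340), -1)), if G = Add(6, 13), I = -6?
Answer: Rational(303, 311) ≈ 0.97428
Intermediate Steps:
G = 19
Function('n')(m) = Add(6, m) (Function('n')(m) = Add(m, Mul(-1, -6)) = Add(m, 6) = Add(6, m))
Mul(Add(-860, Function('n')(-55)), Pow(Add(Add(Mul(-17, 36), G), -340), -1)) = Mul(Add(-860, Add(6, -55)), Pow(Add(Add(Mul(-17, 36), 19), -340), -1)) = Mul(Add(-860, -49), Pow(Add(Add(-612, 19), -340), -1)) = Mul(-909, Pow(Add(-593, -340), -1)) = Mul(-909, Pow(-933, -1)) = Mul(-909, Rational(-1, 933)) = Rational(303, 311)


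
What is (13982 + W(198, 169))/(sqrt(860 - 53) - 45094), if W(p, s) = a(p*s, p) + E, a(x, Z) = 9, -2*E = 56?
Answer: -629647522/2033468029 - 13963*sqrt(807)/2033468029 ≈ -0.30984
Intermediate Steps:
E = -28 (E = -1/2*56 = -28)
W(p, s) = -19 (W(p, s) = 9 - 28 = -19)
(13982 + W(198, 169))/(sqrt(860 - 53) - 45094) = (13982 - 19)/(sqrt(860 - 53) - 45094) = 13963/(sqrt(807) - 45094) = 13963/(-45094 + sqrt(807))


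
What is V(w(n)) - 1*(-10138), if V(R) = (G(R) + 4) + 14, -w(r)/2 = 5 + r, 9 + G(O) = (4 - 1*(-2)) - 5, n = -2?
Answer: 10148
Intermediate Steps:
G(O) = -8 (G(O) = -9 + ((4 - 1*(-2)) - 5) = -9 + ((4 + 2) - 5) = -9 + (6 - 5) = -9 + 1 = -8)
w(r) = -10 - 2*r (w(r) = -2*(5 + r) = -10 - 2*r)
V(R) = 10 (V(R) = (-8 + 4) + 14 = -4 + 14 = 10)
V(w(n)) - 1*(-10138) = 10 - 1*(-10138) = 10 + 10138 = 10148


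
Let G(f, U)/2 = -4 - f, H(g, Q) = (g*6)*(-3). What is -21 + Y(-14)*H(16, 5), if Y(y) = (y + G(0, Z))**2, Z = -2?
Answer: -139413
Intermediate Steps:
H(g, Q) = -18*g (H(g, Q) = (6*g)*(-3) = -18*g)
G(f, U) = -8 - 2*f (G(f, U) = 2*(-4 - f) = -8 - 2*f)
Y(y) = (-8 + y)**2 (Y(y) = (y + (-8 - 2*0))**2 = (y + (-8 + 0))**2 = (y - 8)**2 = (-8 + y)**2)
-21 + Y(-14)*H(16, 5) = -21 + (-8 - 14)**2*(-18*16) = -21 + (-22)**2*(-288) = -21 + 484*(-288) = -21 - 139392 = -139413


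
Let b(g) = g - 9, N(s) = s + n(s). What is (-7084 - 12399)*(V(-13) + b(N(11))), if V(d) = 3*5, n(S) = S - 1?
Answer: -526041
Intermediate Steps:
n(S) = -1 + S
V(d) = 15
N(s) = -1 + 2*s (N(s) = s + (-1 + s) = -1 + 2*s)
b(g) = -9 + g
(-7084 - 12399)*(V(-13) + b(N(11))) = (-7084 - 12399)*(15 + (-9 + (-1 + 2*11))) = -19483*(15 + (-9 + (-1 + 22))) = -19483*(15 + (-9 + 21)) = -19483*(15 + 12) = -19483*27 = -526041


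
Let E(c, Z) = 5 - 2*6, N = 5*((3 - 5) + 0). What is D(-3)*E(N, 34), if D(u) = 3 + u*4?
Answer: 63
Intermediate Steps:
N = -10 (N = 5*(-2 + 0) = 5*(-2) = -10)
E(c, Z) = -7 (E(c, Z) = 5 - 12 = -7)
D(u) = 3 + 4*u
D(-3)*E(N, 34) = (3 + 4*(-3))*(-7) = (3 - 12)*(-7) = -9*(-7) = 63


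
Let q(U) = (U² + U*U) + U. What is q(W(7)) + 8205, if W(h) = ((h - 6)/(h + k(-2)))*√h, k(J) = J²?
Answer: 992819/121 + √7/11 ≈ 8205.4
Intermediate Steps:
W(h) = √h*(-6 + h)/(4 + h) (W(h) = ((h - 6)/(h + (-2)²))*√h = ((-6 + h)/(h + 4))*√h = ((-6 + h)/(4 + h))*√h = √h*(-6 + h)/(4 + h))
q(U) = U + 2*U² (q(U) = (U² + U²) + U = 2*U² + U = U + 2*U²)
q(W(7)) + 8205 = (√7*(-6 + 7)/(4 + 7))*(1 + 2*(√7*(-6 + 7)/(4 + 7))) + 8205 = (√7*1/11)*(1 + 2*(√7*1/11)) + 8205 = (√7*(1/11)*1)*(1 + 2*(√7*(1/11)*1)) + 8205 = (√7/11)*(1 + 2*(√7/11)) + 8205 = (√7/11)*(1 + 2*√7/11) + 8205 = √7*(1 + 2*√7/11)/11 + 8205 = 8205 + √7*(1 + 2*√7/11)/11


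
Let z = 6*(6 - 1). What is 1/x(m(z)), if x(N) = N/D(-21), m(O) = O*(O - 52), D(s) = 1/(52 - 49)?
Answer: -1/1980 ≈ -0.00050505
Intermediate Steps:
D(s) = ⅓ (D(s) = 1/3 = ⅓)
z = 30 (z = 6*5 = 30)
m(O) = O*(-52 + O)
x(N) = 3*N (x(N) = N/(⅓) = N*3 = 3*N)
1/x(m(z)) = 1/(3*(30*(-52 + 30))) = 1/(3*(30*(-22))) = 1/(3*(-660)) = 1/(-1980) = -1/1980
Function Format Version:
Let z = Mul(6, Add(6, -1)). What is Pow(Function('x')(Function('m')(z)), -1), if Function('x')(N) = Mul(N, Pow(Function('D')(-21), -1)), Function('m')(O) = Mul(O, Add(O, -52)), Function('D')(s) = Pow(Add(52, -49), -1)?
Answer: Rational(-1, 1980) ≈ -0.00050505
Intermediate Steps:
Function('D')(s) = Rational(1, 3) (Function('D')(s) = Pow(3, -1) = Rational(1, 3))
z = 30 (z = Mul(6, 5) = 30)
Function('m')(O) = Mul(O, Add(-52, O))
Function('x')(N) = Mul(3, N) (Function('x')(N) = Mul(N, Pow(Rational(1, 3), -1)) = Mul(N, 3) = Mul(3, N))
Pow(Function('x')(Function('m')(z)), -1) = Pow(Mul(3, Mul(30, Add(-52, 30))), -1) = Pow(Mul(3, Mul(30, -22)), -1) = Pow(Mul(3, -660), -1) = Pow(-1980, -1) = Rational(-1, 1980)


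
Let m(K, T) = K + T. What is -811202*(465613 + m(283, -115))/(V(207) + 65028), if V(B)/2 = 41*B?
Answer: -188921239381/41001 ≈ -4.6077e+6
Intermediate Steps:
V(B) = 82*B (V(B) = 2*(41*B) = 82*B)
-811202*(465613 + m(283, -115))/(V(207) + 65028) = -811202*(465613 + (283 - 115))/(82*207 + 65028) = -811202*(465613 + 168)/(16974 + 65028) = -811202/(82002/465781) = -811202/(82002*(1/465781)) = -811202/82002/465781 = -811202*465781/82002 = -188921239381/41001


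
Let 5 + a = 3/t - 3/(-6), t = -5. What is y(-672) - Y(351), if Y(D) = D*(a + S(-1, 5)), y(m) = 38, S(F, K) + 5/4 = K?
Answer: 10237/20 ≈ 511.85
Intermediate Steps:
S(F, K) = -5/4 + K
a = -51/10 (a = -5 + (3/(-5) - 3/(-6)) = -5 + (3*(-⅕) - 3*(-⅙)) = -5 + (-⅗ + ½) = -5 - ⅒ = -51/10 ≈ -5.1000)
Y(D) = -27*D/20 (Y(D) = D*(-51/10 + (-5/4 + 5)) = D*(-51/10 + 15/4) = D*(-27/20) = -27*D/20)
y(-672) - Y(351) = 38 - (-27)*351/20 = 38 - 1*(-9477/20) = 38 + 9477/20 = 10237/20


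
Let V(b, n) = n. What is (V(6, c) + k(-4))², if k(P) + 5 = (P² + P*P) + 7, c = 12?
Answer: 2116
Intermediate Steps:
k(P) = 2 + 2*P² (k(P) = -5 + ((P² + P*P) + 7) = -5 + ((P² + P²) + 7) = -5 + (2*P² + 7) = -5 + (7 + 2*P²) = 2 + 2*P²)
(V(6, c) + k(-4))² = (12 + (2 + 2*(-4)²))² = (12 + (2 + 2*16))² = (12 + (2 + 32))² = (12 + 34)² = 46² = 2116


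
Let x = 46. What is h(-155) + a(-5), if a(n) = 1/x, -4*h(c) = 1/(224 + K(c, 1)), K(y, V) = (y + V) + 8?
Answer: 133/7176 ≈ 0.018534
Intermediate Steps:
K(y, V) = 8 + V + y (K(y, V) = (V + y) + 8 = 8 + V + y)
h(c) = -1/(4*(233 + c)) (h(c) = -1/(4*(224 + (8 + 1 + c))) = -1/(4*(224 + (9 + c))) = -1/(4*(233 + c)))
a(n) = 1/46
h(-155) + a(-5) = -1/(932 + 4*(-155)) + 1/46 = -1/(932 - 620) + 1/46 = -1/312 + 1/46 = 133/7176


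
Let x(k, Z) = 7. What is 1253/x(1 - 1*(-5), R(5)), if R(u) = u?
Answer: 179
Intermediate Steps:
1253/x(1 - 1*(-5), R(5)) = 1253/7 = (⅐)*1253 = 179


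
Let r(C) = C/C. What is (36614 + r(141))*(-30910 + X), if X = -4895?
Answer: -1311000075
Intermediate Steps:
r(C) = 1
(36614 + r(141))*(-30910 + X) = (36614 + 1)*(-30910 - 4895) = 36615*(-35805) = -1311000075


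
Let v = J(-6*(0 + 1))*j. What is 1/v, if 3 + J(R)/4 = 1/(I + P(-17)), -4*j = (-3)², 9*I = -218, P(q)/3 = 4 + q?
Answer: 569/15444 ≈ 0.036843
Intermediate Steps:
P(q) = 12 + 3*q (P(q) = 3*(4 + q) = 12 + 3*q)
I = -218/9 (I = (⅑)*(-218) = -218/9 ≈ -24.222)
j = -9/4 (j = -¼*(-3)² = -¼*9 = -9/4 ≈ -2.2500)
J(R) = -6864/569 (J(R) = -12 + 4/(-218/9 + (12 + 3*(-17))) = -12 + 4/(-218/9 + (12 - 51)) = -12 + 4/(-218/9 - 39) = -12 + 4/(-569/9) = -12 + 4*(-9/569) = -12 - 36/569 = -6864/569)
v = 15444/569 (v = -6864/569*(-9/4) = 15444/569 ≈ 27.142)
1/v = 1/(15444/569) = 569/15444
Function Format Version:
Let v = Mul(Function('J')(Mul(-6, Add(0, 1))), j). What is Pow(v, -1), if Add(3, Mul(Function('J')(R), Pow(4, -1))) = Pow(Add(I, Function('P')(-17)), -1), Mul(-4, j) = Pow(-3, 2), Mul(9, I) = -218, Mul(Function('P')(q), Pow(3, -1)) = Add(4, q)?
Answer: Rational(569, 15444) ≈ 0.036843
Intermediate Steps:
Function('P')(q) = Add(12, Mul(3, q)) (Function('P')(q) = Mul(3, Add(4, q)) = Add(12, Mul(3, q)))
I = Rational(-218, 9) (I = Mul(Rational(1, 9), -218) = Rational(-218, 9) ≈ -24.222)
j = Rational(-9, 4) (j = Mul(Rational(-1, 4), Pow(-3, 2)) = Mul(Rational(-1, 4), 9) = Rational(-9, 4) ≈ -2.2500)
Function('J')(R) = Rational(-6864, 569) (Function('J')(R) = Add(-12, Mul(4, Pow(Add(Rational(-218, 9), Add(12, Mul(3, -17))), -1))) = Add(-12, Mul(4, Pow(Add(Rational(-218, 9), Add(12, -51)), -1))) = Add(-12, Mul(4, Pow(Add(Rational(-218, 9), -39), -1))) = Add(-12, Mul(4, Pow(Rational(-569, 9), -1))) = Add(-12, Mul(4, Rational(-9, 569))) = Add(-12, Rational(-36, 569)) = Rational(-6864, 569))
v = Rational(15444, 569) (v = Mul(Rational(-6864, 569), Rational(-9, 4)) = Rational(15444, 569) ≈ 27.142)
Pow(v, -1) = Pow(Rational(15444, 569), -1) = Rational(569, 15444)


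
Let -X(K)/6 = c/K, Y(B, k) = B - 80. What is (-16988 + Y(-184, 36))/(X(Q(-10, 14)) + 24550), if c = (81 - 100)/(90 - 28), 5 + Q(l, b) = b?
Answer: -1604436/2283169 ≈ -0.70272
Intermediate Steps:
Q(l, b) = -5 + b
c = -19/62 ≈ -0.30645
Y(B, k) = -80 + B
X(K) = 57/(31*K) (X(K) = -(-57)/(31*K) = 57/(31*K))
(-16988 + Y(-184, 36))/(X(Q(-10, 14)) + 24550) = (-16988 + (-80 - 184))/(57/(31*(-5 + 14)) + 24550) = (-16988 - 264)/((57/31)/9 + 24550) = -17252/((57/31)*(⅑) + 24550) = -17252/(19/93 + 24550) = -17252/2283169/93 = -17252*93/2283169 = -1604436/2283169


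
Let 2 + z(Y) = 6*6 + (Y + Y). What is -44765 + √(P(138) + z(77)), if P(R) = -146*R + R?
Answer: -44765 + I*√19822 ≈ -44765.0 + 140.79*I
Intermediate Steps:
P(R) = -145*R
z(Y) = 34 + 2*Y (z(Y) = -2 + (6*6 + (Y + Y)) = -2 + (36 + 2*Y) = 34 + 2*Y)
-44765 + √(P(138) + z(77)) = -44765 + √(-145*138 + (34 + 2*77)) = -44765 + √(-20010 + (34 + 154)) = -44765 + √(-20010 + 188) = -44765 + √(-19822) = -44765 + I*√19822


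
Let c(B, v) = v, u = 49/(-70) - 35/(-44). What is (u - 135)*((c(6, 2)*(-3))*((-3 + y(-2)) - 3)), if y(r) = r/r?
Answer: -89037/22 ≈ -4047.1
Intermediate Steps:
u = 21/220 (u = 49*(-1/70) - 35*(-1/44) = -7/10 + 35/44 = 21/220 ≈ 0.095455)
y(r) = 1
(u - 135)*((c(6, 2)*(-3))*((-3 + y(-2)) - 3)) = (21/220 - 135)*((2*(-3))*((-3 + 1) - 3)) = -(-89037)*(-2 - 3)/110 = -(-89037)*(-5)/110 = -29679/220*30 = -89037/22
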